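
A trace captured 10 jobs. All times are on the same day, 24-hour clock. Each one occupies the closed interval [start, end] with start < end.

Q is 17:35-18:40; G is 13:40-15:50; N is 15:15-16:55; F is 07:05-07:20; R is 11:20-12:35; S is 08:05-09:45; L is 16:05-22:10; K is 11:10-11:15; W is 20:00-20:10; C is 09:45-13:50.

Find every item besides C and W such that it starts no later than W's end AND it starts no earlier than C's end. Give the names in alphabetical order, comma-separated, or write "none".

L, N, Q

Conditions: its start is no later than W's end (X.start <= 20:10) AND its start is no earlier than C's end (X.start >= 13:50).
F: start 07:05 <= 20:10? ✓; start 07:05 >= 13:50? ✗ → no.
G: start 13:40 <= 20:10? ✓; start 13:40 >= 13:50? ✗ → no.
K: start 11:10 <= 20:10? ✓; start 11:10 >= 13:50? ✗ → no.
L: start 16:05 <= 20:10? ✓; start 16:05 >= 13:50? ✓ → yes.
N: start 15:15 <= 20:10? ✓; start 15:15 >= 13:50? ✓ → yes.
Q: start 17:35 <= 20:10? ✓; start 17:35 >= 13:50? ✓ → yes.
R: start 11:20 <= 20:10? ✓; start 11:20 >= 13:50? ✗ → no.
S: start 08:05 <= 20:10? ✓; start 08:05 >= 13:50? ✗ → no.
Result: L, N, Q.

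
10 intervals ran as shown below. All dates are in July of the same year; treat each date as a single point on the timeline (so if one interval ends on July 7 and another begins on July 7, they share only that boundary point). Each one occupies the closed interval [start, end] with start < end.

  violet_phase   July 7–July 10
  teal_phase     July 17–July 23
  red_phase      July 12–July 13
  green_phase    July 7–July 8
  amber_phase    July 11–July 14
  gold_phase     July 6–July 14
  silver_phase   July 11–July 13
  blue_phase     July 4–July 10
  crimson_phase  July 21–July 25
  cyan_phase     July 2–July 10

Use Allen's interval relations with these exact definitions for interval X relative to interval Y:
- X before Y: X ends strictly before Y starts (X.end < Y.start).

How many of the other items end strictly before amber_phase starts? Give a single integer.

Target amber_phase = [July 11, July 14].
blue_phase [July 4, July 10] → before → counts.
crimson_phase [July 21, July 25] → after → no.
cyan_phase [July 2, July 10] → before → counts.
gold_phase [July 6, July 14] → finished-by → no.
green_phase [July 7, July 8] → before → counts.
red_phase [July 12, July 13] → during → no.
silver_phase [July 11, July 13] → starts → no.
teal_phase [July 17, July 23] → after → no.
violet_phase [July 7, July 10] → before → counts.
Total: 4.

4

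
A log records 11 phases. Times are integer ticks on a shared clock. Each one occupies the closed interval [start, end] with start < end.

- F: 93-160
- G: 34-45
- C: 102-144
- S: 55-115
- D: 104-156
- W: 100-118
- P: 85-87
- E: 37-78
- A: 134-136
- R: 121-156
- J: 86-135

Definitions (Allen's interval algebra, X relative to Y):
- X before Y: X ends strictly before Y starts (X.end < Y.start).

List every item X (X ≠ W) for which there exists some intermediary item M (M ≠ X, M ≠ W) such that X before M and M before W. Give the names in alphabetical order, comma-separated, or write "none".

Target W = [100, 118].
Intermediaries M with M before W: E, G, P.
Via E — items with X before E: none.
Via G — items with X before G: none.
Via P — items with X before P: E, G.
Union: E, G.

E, G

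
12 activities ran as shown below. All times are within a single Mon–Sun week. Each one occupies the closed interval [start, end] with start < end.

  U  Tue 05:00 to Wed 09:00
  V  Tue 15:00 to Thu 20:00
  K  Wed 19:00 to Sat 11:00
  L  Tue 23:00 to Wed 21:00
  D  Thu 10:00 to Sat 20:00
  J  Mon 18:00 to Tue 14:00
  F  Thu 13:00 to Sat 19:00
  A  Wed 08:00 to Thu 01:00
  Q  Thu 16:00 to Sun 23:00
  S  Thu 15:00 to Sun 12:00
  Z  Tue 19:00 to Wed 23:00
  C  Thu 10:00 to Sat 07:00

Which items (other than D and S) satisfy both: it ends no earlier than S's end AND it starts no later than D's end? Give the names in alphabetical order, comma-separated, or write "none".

Q

Conditions: its end is no earlier than S's end (X.end >= Sun 12:00) AND its start is no later than D's end (X.start <= Sat 20:00).
A: end Thu 01:00 >= Sun 12:00? ✗; start Wed 08:00 <= Sat 20:00? ✓ → no.
C: end Sat 07:00 >= Sun 12:00? ✗; start Thu 10:00 <= Sat 20:00? ✓ → no.
F: end Sat 19:00 >= Sun 12:00? ✗; start Thu 13:00 <= Sat 20:00? ✓ → no.
J: end Tue 14:00 >= Sun 12:00? ✗; start Mon 18:00 <= Sat 20:00? ✓ → no.
K: end Sat 11:00 >= Sun 12:00? ✗; start Wed 19:00 <= Sat 20:00? ✓ → no.
L: end Wed 21:00 >= Sun 12:00? ✗; start Tue 23:00 <= Sat 20:00? ✓ → no.
Q: end Sun 23:00 >= Sun 12:00? ✓; start Thu 16:00 <= Sat 20:00? ✓ → yes.
U: end Wed 09:00 >= Sun 12:00? ✗; start Tue 05:00 <= Sat 20:00? ✓ → no.
V: end Thu 20:00 >= Sun 12:00? ✗; start Tue 15:00 <= Sat 20:00? ✓ → no.
Z: end Wed 23:00 >= Sun 12:00? ✗; start Tue 19:00 <= Sat 20:00? ✓ → no.
Result: Q.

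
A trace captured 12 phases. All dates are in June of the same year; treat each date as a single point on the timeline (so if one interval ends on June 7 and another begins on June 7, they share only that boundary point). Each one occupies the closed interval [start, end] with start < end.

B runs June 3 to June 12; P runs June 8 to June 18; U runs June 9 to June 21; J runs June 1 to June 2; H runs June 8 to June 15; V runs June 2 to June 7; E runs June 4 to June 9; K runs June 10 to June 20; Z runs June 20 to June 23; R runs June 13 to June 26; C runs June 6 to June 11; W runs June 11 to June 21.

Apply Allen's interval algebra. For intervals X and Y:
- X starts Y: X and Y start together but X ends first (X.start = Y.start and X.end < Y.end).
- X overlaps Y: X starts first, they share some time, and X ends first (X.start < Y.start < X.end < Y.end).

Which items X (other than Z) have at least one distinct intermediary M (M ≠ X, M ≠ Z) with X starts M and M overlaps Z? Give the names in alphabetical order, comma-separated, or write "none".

none

Target Z = [June 20, June 23].
Intermediaries M with M overlaps Z: U, W.
Via U — items with X starts U: none.
Via W — items with X starts W: none.
Union: none.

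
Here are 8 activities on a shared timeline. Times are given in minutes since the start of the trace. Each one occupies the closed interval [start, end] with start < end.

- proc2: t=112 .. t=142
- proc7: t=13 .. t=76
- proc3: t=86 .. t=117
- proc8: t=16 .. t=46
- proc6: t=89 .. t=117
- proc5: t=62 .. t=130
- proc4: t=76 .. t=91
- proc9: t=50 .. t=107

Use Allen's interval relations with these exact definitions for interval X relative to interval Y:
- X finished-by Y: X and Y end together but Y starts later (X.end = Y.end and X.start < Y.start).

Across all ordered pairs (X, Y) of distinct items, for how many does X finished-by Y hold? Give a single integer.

Checking all 56 ordered pairs for relation 'finished-by'; matching pairs in alphabetical order:
(proc3, proc6): proc3 finished-by proc6 ✓
Count: 1.

1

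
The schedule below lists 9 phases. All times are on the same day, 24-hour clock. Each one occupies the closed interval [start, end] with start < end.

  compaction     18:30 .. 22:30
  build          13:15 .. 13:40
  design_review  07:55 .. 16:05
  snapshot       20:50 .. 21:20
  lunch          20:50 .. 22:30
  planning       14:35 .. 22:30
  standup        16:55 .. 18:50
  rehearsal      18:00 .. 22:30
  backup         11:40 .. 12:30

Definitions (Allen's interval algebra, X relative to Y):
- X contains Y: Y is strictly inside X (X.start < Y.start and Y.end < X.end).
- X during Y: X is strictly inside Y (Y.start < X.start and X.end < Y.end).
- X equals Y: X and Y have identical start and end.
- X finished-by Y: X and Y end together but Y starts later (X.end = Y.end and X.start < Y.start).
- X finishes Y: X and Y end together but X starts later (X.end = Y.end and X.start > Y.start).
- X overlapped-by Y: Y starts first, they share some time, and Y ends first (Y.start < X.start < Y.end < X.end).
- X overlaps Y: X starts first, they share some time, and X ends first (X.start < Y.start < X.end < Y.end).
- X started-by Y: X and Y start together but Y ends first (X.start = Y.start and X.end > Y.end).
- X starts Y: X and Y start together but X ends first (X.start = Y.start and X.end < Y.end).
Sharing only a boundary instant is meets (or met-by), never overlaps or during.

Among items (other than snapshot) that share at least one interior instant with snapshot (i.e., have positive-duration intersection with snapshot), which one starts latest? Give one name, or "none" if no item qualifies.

Target snapshot = [20:50, 21:20].
backup [11:40, 12:30] → before → excluded.
build [13:15, 13:40] → before → excluded.
compaction [18:30, 22:30] → contains → candidate.
design_review [07:55, 16:05] → before → excluded.
lunch [20:50, 22:30] → started-by → candidate.
planning [14:35, 22:30] → contains → candidate.
rehearsal [18:00, 22:30] → contains → candidate.
standup [16:55, 18:50] → before → excluded.
Among candidates, latest start is 20:50 → lunch.

lunch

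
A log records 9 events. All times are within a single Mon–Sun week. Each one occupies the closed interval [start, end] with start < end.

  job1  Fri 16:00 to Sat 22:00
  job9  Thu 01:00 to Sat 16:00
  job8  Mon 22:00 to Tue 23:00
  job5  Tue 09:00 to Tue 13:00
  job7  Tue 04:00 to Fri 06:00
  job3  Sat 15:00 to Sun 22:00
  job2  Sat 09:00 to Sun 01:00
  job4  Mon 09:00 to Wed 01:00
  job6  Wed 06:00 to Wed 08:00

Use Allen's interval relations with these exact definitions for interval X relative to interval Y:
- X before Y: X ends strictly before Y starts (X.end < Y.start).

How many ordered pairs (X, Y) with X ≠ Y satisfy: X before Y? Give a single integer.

22

Checking all 72 ordered pairs for relation 'before'; matching pairs in alphabetical order:
(job4, job1): job4 before job1 ✓
(job4, job2): job4 before job2 ✓
(job4, job3): job4 before job3 ✓
(job4, job6): job4 before job6 ✓
(job4, job9): job4 before job9 ✓
(job5, job1): job5 before job1 ✓
(job5, job2): job5 before job2 ✓
(job5, job3): job5 before job3 ✓
(job5, job6): job5 before job6 ✓
(job5, job9): job5 before job9 ✓
(job6, job1): job6 before job1 ✓
(job6, job2): job6 before job2 ✓
(job6, job3): job6 before job3 ✓
(job6, job9): job6 before job9 ✓
(job7, job1): job7 before job1 ✓
(job7, job2): job7 before job2 ✓
(job7, job3): job7 before job3 ✓
(job8, job1): job8 before job1 ✓
(job8, job2): job8 before job2 ✓
(job8, job3): job8 before job3 ✓
(job8, job6): job8 before job6 ✓
(job8, job9): job8 before job9 ✓
Count: 22.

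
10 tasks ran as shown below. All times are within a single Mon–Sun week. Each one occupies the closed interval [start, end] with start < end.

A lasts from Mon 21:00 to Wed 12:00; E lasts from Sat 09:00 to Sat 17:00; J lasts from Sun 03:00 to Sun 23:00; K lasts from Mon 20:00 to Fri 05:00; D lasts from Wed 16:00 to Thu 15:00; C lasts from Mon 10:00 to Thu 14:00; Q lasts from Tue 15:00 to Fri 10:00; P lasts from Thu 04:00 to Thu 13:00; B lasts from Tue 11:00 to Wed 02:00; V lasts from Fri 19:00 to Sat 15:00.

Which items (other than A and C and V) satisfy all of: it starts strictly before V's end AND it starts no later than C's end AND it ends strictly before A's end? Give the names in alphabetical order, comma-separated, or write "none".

Conditions: its start is strictly before V's end (X.start < Sat 15:00) AND its start is no later than C's end (X.start <= Thu 14:00) AND its end is strictly before A's end (X.end < Wed 12:00).
B: start Tue 11:00 < Sat 15:00? ✓; start Tue 11:00 <= Thu 14:00? ✓; end Wed 02:00 < Wed 12:00? ✓ → yes.
D: start Wed 16:00 < Sat 15:00? ✓; start Wed 16:00 <= Thu 14:00? ✓; end Thu 15:00 < Wed 12:00? ✗ → no.
E: start Sat 09:00 < Sat 15:00? ✓; start Sat 09:00 <= Thu 14:00? ✗; end Sat 17:00 < Wed 12:00? ✗ → no.
J: start Sun 03:00 < Sat 15:00? ✗; start Sun 03:00 <= Thu 14:00? ✗; end Sun 23:00 < Wed 12:00? ✗ → no.
K: start Mon 20:00 < Sat 15:00? ✓; start Mon 20:00 <= Thu 14:00? ✓; end Fri 05:00 < Wed 12:00? ✗ → no.
P: start Thu 04:00 < Sat 15:00? ✓; start Thu 04:00 <= Thu 14:00? ✓; end Thu 13:00 < Wed 12:00? ✗ → no.
Q: start Tue 15:00 < Sat 15:00? ✓; start Tue 15:00 <= Thu 14:00? ✓; end Fri 10:00 < Wed 12:00? ✗ → no.
Result: B.

B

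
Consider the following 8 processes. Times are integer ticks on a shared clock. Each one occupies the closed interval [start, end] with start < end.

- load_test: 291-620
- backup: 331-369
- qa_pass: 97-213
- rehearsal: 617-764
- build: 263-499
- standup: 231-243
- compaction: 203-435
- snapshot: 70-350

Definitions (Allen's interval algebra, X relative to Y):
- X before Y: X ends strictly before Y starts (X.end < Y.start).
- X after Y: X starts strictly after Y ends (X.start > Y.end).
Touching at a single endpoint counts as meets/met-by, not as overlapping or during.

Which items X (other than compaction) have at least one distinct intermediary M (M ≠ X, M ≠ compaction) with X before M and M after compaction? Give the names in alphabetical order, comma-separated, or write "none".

backup, build, qa_pass, snapshot, standup

Target compaction = [203, 435].
Intermediaries M with M after compaction: rehearsal.
Via rehearsal — items with X before rehearsal: backup, build, qa_pass, snapshot, standup.
Union: backup, build, qa_pass, snapshot, standup.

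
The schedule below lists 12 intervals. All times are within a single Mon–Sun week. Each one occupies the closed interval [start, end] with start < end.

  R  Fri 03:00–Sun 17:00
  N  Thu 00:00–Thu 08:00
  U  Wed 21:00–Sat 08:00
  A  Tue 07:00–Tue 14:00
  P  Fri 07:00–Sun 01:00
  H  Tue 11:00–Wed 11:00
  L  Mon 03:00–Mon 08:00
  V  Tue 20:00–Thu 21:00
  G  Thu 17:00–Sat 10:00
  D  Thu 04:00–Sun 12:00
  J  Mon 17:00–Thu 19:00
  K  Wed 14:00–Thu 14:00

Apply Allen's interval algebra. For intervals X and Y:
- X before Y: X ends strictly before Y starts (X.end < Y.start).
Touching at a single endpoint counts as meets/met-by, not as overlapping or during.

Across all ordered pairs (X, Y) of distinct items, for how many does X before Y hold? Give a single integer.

36

Checking all 132 ordered pairs for relation 'before'; matching pairs in alphabetical order:
(A, D): A before D ✓
(A, G): A before G ✓
(A, K): A before K ✓
(A, N): A before N ✓
(A, P): A before P ✓
(A, R): A before R ✓
(A, U): A before U ✓
(A, V): A before V ✓
(H, D): H before D ✓
(H, G): H before G ✓
(H, K): H before K ✓
(H, N): H before N ✓
(H, P): H before P ✓
(H, R): H before R ✓
(H, U): H before U ✓
(J, P): J before P ✓
(J, R): J before R ✓
(K, G): K before G ✓
(K, P): K before P ✓
(K, R): K before R ✓
(L, A): L before A ✓
(L, D): L before D ✓
(L, G): L before G ✓
(L, H): L before H ✓
... plus 12 further pairs not listed.
Count: 36.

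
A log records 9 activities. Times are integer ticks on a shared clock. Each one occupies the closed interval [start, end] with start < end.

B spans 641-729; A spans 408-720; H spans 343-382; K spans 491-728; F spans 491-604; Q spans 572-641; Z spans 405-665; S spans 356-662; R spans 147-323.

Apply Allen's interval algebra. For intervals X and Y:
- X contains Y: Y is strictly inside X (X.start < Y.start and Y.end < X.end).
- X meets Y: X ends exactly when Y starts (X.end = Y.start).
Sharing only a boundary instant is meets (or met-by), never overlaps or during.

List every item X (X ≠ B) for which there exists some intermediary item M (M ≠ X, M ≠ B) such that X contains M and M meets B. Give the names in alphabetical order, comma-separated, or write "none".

A, K, S, Z

Target B = [641, 729].
Intermediaries M with M meets B: Q.
Via Q — items with X contains Q: A, K, S, Z.
Union: A, K, S, Z.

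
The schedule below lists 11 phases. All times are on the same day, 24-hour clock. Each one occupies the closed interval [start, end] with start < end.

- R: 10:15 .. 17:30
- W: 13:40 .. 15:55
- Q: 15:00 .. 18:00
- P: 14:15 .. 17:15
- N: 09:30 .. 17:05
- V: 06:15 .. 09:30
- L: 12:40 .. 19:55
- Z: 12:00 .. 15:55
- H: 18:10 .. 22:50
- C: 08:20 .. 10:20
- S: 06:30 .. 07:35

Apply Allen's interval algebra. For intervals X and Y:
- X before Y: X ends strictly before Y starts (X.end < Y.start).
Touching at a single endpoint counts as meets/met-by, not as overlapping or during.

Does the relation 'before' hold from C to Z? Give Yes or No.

C = [08:20, 10:20], Z = [12:00, 15:55].
Actual relation of C to Z: before.
Asked whether 'before' holds → Yes.

Yes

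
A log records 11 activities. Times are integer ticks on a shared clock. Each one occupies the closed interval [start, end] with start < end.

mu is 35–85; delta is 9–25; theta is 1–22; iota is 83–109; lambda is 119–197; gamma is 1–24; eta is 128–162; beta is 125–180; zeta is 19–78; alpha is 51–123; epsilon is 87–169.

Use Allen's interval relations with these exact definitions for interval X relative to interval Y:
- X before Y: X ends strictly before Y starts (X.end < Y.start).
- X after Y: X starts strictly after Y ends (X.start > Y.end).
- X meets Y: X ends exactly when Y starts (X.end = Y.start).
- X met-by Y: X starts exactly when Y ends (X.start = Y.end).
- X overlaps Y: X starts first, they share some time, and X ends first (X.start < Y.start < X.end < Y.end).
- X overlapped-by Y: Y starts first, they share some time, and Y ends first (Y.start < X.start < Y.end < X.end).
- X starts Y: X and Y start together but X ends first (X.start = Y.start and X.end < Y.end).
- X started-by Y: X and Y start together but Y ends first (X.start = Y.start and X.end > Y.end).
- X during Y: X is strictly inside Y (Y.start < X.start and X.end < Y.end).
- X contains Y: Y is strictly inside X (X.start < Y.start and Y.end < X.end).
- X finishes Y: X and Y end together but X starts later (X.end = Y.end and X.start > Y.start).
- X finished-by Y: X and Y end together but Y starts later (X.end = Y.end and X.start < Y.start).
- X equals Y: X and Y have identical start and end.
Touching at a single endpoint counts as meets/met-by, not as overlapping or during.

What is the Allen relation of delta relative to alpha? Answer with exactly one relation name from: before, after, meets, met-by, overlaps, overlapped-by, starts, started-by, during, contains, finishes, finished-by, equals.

delta = [9, 25]; alpha = [51, 123].
Compare endpoints: delta.start < alpha.start, delta.start < alpha.end, delta.end < alpha.start, delta.end < alpha.end.
That pattern is 'before'.

before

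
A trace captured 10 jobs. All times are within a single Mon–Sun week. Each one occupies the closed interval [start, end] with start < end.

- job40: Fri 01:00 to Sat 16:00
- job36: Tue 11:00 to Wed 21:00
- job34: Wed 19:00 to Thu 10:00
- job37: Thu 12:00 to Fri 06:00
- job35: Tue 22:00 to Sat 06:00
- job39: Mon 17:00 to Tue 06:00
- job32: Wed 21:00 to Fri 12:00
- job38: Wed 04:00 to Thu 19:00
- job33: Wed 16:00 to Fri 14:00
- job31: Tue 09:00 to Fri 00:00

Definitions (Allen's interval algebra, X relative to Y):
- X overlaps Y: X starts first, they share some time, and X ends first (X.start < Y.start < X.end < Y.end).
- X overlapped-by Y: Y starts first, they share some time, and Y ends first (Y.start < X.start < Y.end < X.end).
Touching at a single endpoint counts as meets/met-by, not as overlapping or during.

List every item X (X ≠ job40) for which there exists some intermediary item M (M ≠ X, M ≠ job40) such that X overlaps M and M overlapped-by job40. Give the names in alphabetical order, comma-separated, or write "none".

none

Target job40 = [Fri 01:00, Sat 16:00].
Intermediaries M with M overlapped-by job40: none.
Union: none.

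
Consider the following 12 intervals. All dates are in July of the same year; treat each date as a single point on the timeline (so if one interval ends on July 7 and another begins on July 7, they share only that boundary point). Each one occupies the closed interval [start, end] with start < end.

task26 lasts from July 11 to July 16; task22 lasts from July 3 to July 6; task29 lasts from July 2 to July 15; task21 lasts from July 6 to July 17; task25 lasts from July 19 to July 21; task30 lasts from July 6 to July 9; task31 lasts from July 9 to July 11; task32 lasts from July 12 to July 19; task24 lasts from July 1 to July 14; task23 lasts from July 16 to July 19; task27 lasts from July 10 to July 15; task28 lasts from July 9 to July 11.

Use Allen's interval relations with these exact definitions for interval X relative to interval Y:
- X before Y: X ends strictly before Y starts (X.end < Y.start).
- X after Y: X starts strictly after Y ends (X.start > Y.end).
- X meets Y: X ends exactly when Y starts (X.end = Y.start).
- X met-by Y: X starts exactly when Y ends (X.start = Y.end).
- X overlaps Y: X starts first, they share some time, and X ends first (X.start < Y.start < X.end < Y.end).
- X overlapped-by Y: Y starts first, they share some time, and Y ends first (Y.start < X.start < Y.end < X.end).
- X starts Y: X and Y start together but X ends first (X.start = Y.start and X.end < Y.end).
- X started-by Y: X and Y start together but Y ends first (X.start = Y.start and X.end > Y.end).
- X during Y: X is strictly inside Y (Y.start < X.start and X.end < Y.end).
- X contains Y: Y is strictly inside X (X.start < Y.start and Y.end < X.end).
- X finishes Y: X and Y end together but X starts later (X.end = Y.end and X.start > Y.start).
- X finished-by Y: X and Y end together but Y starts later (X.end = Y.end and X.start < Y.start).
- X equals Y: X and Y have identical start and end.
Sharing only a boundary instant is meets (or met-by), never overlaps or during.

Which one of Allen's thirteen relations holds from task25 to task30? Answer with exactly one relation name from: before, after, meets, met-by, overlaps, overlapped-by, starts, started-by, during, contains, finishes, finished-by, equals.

after

task25 = [July 19, July 21]; task30 = [July 6, July 9].
Compare endpoints: task25.start > task30.start, task25.start > task30.end, task25.end > task30.start, task25.end > task30.end.
That pattern is 'after'.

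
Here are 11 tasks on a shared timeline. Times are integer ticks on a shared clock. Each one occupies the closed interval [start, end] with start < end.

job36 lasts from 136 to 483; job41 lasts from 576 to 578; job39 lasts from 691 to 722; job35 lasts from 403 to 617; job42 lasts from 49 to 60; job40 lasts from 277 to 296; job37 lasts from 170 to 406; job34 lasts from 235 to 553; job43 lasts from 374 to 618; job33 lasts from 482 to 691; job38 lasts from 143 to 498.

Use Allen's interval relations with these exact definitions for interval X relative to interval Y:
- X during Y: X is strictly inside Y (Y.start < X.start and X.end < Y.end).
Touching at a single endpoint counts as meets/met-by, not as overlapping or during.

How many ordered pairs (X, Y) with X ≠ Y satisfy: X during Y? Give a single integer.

Checking all 110 ordered pairs for relation 'during'; matching pairs in alphabetical order:
(job35, job43): job35 during job43 ✓
(job37, job36): job37 during job36 ✓
(job37, job38): job37 during job38 ✓
(job40, job34): job40 during job34 ✓
(job40, job36): job40 during job36 ✓
(job40, job37): job40 during job37 ✓
(job40, job38): job40 during job38 ✓
(job41, job33): job41 during job33 ✓
(job41, job35): job41 during job35 ✓
(job41, job43): job41 during job43 ✓
Count: 10.

10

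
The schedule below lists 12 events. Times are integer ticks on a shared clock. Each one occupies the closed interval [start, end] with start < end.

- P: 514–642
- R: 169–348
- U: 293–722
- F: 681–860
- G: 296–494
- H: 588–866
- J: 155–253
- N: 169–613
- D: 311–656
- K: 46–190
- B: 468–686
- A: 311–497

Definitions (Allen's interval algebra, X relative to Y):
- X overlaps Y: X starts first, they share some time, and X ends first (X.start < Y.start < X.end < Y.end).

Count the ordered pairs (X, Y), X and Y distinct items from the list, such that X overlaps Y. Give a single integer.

Checking all 132 ordered pairs for relation 'overlaps'; matching pairs in alphabetical order:
(A, B): A overlaps B ✓
(B, F): B overlaps F ✓
(B, H): B overlaps H ✓
(D, B): D overlaps B ✓
(D, H): D overlaps H ✓
(G, A): G overlaps A ✓
(G, B): G overlaps B ✓
(G, D): G overlaps D ✓
(J, N): J overlaps N ✓
(J, R): J overlaps R ✓
(K, J): K overlaps J ✓
(K, N): K overlaps N ✓
(K, R): K overlaps R ✓
(N, B): N overlaps B ✓
(N, D): N overlaps D ✓
(N, H): N overlaps H ✓
(N, P): N overlaps P ✓
(N, U): N overlaps U ✓
(P, H): P overlaps H ✓
(R, A): R overlaps A ✓
(R, D): R overlaps D ✓
(R, G): R overlaps G ✓
(R, U): R overlaps U ✓
(U, F): U overlaps F ✓
... plus 1 further pairs not listed.
Count: 25.

25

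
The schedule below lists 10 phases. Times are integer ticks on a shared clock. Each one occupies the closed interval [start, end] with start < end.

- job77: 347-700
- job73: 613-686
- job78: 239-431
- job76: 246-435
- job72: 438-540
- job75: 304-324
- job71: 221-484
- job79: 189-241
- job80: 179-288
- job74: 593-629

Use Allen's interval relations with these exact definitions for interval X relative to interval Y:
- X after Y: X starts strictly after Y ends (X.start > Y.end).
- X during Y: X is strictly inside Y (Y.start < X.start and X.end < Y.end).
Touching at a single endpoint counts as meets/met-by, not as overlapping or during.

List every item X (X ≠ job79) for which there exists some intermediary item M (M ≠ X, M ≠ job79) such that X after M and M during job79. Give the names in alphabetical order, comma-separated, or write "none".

none

Target job79 = [189, 241].
Intermediaries M with M during job79: none.
Union: none.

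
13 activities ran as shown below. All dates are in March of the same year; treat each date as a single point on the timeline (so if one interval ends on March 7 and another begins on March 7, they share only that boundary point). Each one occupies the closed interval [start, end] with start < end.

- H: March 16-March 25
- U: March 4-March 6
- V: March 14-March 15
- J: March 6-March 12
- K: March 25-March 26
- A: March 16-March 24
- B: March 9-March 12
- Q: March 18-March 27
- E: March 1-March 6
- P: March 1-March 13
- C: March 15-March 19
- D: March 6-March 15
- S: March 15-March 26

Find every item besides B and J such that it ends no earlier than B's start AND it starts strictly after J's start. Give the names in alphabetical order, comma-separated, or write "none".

Conditions: its end is no earlier than B's start (X.end >= March 9) AND its start is strictly after J's start (X.start > March 6).
A: end March 24 >= March 9? ✓; start March 16 > March 6? ✓ → yes.
C: end March 19 >= March 9? ✓; start March 15 > March 6? ✓ → yes.
D: end March 15 >= March 9? ✓; start March 6 > March 6? ✗ → no.
E: end March 6 >= March 9? ✗; start March 1 > March 6? ✗ → no.
H: end March 25 >= March 9? ✓; start March 16 > March 6? ✓ → yes.
K: end March 26 >= March 9? ✓; start March 25 > March 6? ✓ → yes.
P: end March 13 >= March 9? ✓; start March 1 > March 6? ✗ → no.
Q: end March 27 >= March 9? ✓; start March 18 > March 6? ✓ → yes.
S: end March 26 >= March 9? ✓; start March 15 > March 6? ✓ → yes.
U: end March 6 >= March 9? ✗; start March 4 > March 6? ✗ → no.
V: end March 15 >= March 9? ✓; start March 14 > March 6? ✓ → yes.
Result: A, C, H, K, Q, S, V.

A, C, H, K, Q, S, V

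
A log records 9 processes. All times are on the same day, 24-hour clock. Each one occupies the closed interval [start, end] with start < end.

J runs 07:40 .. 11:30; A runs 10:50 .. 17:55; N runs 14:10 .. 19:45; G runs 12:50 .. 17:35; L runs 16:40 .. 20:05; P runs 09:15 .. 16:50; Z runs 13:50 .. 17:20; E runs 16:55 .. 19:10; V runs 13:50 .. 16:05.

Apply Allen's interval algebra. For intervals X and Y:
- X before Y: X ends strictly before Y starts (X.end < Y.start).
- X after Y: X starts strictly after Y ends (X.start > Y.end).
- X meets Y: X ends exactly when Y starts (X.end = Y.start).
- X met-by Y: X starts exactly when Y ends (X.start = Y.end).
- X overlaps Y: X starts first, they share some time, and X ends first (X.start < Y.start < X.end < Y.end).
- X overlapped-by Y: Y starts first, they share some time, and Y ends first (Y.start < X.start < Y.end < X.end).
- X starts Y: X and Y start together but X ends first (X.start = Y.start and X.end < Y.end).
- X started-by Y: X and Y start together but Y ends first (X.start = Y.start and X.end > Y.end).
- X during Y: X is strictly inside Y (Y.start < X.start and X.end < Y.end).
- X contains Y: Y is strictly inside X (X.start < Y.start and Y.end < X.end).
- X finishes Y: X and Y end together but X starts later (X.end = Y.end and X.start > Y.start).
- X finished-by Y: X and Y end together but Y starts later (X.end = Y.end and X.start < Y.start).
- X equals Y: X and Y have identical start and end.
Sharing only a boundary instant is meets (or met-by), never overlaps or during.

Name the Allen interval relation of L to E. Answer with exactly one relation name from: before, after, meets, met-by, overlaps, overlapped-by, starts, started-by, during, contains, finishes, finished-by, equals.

contains

L = [16:40, 20:05]; E = [16:55, 19:10].
Compare endpoints: L.start < E.start, L.start < E.end, L.end > E.start, L.end > E.end.
That pattern is 'contains'.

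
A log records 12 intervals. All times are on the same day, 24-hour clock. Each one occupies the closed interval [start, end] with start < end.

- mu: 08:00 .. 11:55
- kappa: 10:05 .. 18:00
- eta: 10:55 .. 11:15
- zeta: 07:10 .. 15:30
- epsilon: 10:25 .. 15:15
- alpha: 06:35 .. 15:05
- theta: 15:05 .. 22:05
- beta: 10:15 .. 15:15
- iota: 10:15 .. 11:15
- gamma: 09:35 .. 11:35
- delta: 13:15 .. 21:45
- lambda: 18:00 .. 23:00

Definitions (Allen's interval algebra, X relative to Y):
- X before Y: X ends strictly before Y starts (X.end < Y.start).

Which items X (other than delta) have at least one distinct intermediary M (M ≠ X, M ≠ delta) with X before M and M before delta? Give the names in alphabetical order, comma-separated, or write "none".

Target delta = [13:15, 21:45].
Intermediaries M with M before delta: eta, gamma, iota, mu.
Via eta — items with X before eta: none.
Via gamma — items with X before gamma: none.
Via iota — items with X before iota: none.
Via mu — items with X before mu: none.
Union: none.

none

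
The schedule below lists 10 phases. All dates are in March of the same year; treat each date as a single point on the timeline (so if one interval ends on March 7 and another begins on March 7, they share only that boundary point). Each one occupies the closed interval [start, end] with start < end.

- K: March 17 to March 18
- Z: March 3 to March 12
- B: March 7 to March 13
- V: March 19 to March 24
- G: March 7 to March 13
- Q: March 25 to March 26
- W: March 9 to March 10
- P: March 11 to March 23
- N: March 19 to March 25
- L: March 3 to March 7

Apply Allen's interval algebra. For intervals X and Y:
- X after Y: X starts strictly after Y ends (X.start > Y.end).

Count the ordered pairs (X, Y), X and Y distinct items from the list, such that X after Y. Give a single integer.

Checking all 90 ordered pairs for relation 'after'; matching pairs in alphabetical order:
(K, B): K after B ✓
(K, G): K after G ✓
(K, L): K after L ✓
(K, W): K after W ✓
(K, Z): K after Z ✓
(N, B): N after B ✓
(N, G): N after G ✓
(N, K): N after K ✓
(N, L): N after L ✓
(N, W): N after W ✓
(N, Z): N after Z ✓
(P, L): P after L ✓
(P, W): P after W ✓
(Q, B): Q after B ✓
(Q, G): Q after G ✓
(Q, K): Q after K ✓
(Q, L): Q after L ✓
(Q, P): Q after P ✓
(Q, V): Q after V ✓
(Q, W): Q after W ✓
(Q, Z): Q after Z ✓
(V, B): V after B ✓
(V, G): V after G ✓
(V, K): V after K ✓
... plus 4 further pairs not listed.
Count: 28.

28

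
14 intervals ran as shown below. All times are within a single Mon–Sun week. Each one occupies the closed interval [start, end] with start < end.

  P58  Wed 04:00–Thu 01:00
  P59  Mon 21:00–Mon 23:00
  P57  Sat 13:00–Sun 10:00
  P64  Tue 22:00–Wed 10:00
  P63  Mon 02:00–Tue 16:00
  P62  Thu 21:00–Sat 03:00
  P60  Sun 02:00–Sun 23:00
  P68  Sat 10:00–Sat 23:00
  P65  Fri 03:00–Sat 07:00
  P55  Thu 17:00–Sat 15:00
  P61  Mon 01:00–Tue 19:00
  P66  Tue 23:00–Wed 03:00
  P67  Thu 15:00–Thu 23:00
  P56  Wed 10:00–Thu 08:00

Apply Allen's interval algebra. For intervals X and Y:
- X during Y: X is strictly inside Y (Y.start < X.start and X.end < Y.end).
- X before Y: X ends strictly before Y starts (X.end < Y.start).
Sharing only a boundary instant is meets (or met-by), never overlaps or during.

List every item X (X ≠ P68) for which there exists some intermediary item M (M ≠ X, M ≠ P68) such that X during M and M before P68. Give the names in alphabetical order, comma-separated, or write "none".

Target P68 = [Sat 10:00, Sat 23:00].
Intermediaries M with M before P68: P56, P58, P59, P61, P62, P63, P64, P65, P66, P67.
Via P56 — items with X during P56: none.
Via P58 — items with X during P58: none.
Via P59 — items with X during P59: none.
Via P61 — items with X during P61: P59, P63.
Via P62 — items with X during P62: none.
Via P63 — items with X during P63: P59.
Via P64 — items with X during P64: P66.
Via P65 — items with X during P65: none.
Via P66 — items with X during P66: none.
Via P67 — items with X during P67: none.
Union: P59, P63, P66.

P59, P63, P66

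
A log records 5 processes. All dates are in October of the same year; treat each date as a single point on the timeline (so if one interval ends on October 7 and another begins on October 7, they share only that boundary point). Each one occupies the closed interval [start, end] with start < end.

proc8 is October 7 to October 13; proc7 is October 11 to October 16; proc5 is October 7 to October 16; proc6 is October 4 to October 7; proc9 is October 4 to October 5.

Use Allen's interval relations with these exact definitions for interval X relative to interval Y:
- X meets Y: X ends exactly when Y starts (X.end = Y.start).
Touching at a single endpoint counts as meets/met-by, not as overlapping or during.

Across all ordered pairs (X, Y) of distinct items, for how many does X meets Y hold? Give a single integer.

2

Checking all 20 ordered pairs for relation 'meets'; matching pairs in alphabetical order:
(proc6, proc5): proc6 meets proc5 ✓
(proc6, proc8): proc6 meets proc8 ✓
Count: 2.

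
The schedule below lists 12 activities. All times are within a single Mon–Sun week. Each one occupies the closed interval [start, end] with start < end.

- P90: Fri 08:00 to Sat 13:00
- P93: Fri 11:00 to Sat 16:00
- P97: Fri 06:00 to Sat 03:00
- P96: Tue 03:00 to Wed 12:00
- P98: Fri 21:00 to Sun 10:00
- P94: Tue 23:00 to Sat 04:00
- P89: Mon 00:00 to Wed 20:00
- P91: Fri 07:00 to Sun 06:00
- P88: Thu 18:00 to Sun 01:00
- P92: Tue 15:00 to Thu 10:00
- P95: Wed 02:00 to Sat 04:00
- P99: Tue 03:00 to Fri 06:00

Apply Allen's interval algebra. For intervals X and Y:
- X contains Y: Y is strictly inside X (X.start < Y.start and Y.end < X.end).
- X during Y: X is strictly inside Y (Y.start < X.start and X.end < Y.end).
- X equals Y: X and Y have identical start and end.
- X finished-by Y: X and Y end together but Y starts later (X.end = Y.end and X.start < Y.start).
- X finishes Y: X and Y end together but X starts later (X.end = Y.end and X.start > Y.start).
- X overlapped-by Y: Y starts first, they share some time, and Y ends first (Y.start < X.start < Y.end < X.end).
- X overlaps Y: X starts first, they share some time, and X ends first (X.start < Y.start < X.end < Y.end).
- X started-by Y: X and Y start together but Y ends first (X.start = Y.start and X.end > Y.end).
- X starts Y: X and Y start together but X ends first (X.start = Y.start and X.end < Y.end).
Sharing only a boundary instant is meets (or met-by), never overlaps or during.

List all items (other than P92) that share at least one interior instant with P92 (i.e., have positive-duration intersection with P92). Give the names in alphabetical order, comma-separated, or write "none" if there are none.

P89, P94, P95, P96, P99

Target P92 = [Tue 15:00, Thu 10:00].
P88 [Thu 18:00, Sun 01:00] → after → no.
P89 [Mon 00:00, Wed 20:00] → overlaps → yes.
P90 [Fri 08:00, Sat 13:00] → after → no.
P91 [Fri 07:00, Sun 06:00] → after → no.
P93 [Fri 11:00, Sat 16:00] → after → no.
P94 [Tue 23:00, Sat 04:00] → overlapped-by → yes.
P95 [Wed 02:00, Sat 04:00] → overlapped-by → yes.
P96 [Tue 03:00, Wed 12:00] → overlaps → yes.
P97 [Fri 06:00, Sat 03:00] → after → no.
P98 [Fri 21:00, Sun 10:00] → after → no.
P99 [Tue 03:00, Fri 06:00] → contains → yes.
Result: P89, P94, P95, P96, P99.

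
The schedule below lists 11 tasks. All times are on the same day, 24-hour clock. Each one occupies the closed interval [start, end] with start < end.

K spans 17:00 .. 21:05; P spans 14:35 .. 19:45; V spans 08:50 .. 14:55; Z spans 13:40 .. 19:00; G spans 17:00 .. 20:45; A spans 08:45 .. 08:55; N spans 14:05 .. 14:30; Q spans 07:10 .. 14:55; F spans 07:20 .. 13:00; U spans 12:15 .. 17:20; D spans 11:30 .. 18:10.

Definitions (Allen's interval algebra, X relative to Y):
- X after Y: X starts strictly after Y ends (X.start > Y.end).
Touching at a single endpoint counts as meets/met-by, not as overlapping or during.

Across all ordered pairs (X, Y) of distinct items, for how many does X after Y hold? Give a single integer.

19

Checking all 110 ordered pairs for relation 'after'; matching pairs in alphabetical order:
(D, A): D after A ✓
(G, A): G after A ✓
(G, F): G after F ✓
(G, N): G after N ✓
(G, Q): G after Q ✓
(G, V): G after V ✓
(K, A): K after A ✓
(K, F): K after F ✓
(K, N): K after N ✓
(K, Q): K after Q ✓
(K, V): K after V ✓
(N, A): N after A ✓
(N, F): N after F ✓
(P, A): P after A ✓
(P, F): P after F ✓
(P, N): P after N ✓
(U, A): U after A ✓
(Z, A): Z after A ✓
(Z, F): Z after F ✓
Count: 19.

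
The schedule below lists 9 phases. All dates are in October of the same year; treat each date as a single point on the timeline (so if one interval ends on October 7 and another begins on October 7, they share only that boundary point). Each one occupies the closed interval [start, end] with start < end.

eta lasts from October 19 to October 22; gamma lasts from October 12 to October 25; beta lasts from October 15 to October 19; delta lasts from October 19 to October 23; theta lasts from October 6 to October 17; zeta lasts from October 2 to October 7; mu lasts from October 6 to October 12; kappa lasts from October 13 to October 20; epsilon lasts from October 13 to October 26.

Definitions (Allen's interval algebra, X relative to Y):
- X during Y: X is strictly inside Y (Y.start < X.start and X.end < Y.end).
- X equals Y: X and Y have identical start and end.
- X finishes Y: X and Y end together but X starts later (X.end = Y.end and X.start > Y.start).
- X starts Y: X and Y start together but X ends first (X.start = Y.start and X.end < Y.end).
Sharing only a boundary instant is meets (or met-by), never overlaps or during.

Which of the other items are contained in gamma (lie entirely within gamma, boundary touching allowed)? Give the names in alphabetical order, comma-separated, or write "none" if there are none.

Target gamma = [October 12, October 25].
beta [October 15, October 19] → during → yes.
delta [October 19, October 23] → during → yes.
epsilon [October 13, October 26] → overlapped-by → no.
eta [October 19, October 22] → during → yes.
kappa [October 13, October 20] → during → yes.
mu [October 6, October 12] → meets → no.
theta [October 6, October 17] → overlaps → no.
zeta [October 2, October 7] → before → no.
Result: beta, delta, eta, kappa.

beta, delta, eta, kappa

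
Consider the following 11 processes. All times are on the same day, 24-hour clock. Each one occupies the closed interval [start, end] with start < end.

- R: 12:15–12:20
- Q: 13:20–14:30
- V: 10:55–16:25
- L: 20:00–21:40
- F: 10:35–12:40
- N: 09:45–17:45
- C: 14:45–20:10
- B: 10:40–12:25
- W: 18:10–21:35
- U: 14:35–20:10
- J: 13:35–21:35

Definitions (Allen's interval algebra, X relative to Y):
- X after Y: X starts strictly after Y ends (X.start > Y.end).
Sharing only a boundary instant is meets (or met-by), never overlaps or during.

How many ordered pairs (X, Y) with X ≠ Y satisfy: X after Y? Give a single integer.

Checking all 110 ordered pairs for relation 'after'; matching pairs in alphabetical order:
(C, B): C after B ✓
(C, F): C after F ✓
(C, Q): C after Q ✓
(C, R): C after R ✓
(J, B): J after B ✓
(J, F): J after F ✓
(J, R): J after R ✓
(L, B): L after B ✓
(L, F): L after F ✓
(L, N): L after N ✓
(L, Q): L after Q ✓
(L, R): L after R ✓
(L, V): L after V ✓
(Q, B): Q after B ✓
(Q, F): Q after F ✓
(Q, R): Q after R ✓
(U, B): U after B ✓
(U, F): U after F ✓
(U, Q): U after Q ✓
(U, R): U after R ✓
(W, B): W after B ✓
(W, F): W after F ✓
(W, N): W after N ✓
(W, Q): W after Q ✓
... plus 2 further pairs not listed.
Count: 26.

26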